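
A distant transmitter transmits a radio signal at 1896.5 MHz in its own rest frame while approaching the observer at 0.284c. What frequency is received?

Relativistic Doppler for frequency: f' = f₀ · √((1 + β)/(1 − β)).
f' = 1896.5 × √(1.2840/0.7160) = 1896.5 × 1.33914 ≈ 2539.7 MHz.

2539.7 MHz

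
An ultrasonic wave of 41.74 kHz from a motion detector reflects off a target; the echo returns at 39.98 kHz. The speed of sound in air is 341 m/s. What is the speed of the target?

Double Doppler shift off a moving reflector: f₂ = f₀ · (v + u)/(v − u) (u > 0 toward emitter).
Rearranging, u = v · (f₂ − f₀)/(f₂ + f₀) = 341 × -1.76/81.72 ≈ -7.3 m/s.
So the target is moving at 7.3 m/s away from the emitter.

7.3 m/s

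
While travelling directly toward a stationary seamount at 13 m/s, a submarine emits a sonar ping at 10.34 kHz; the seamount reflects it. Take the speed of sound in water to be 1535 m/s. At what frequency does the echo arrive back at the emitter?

The seamount receives the sound from a moving source: f₁ = f₀ · v/(v − v_e) = 10.34 × 1535/1522 ≈ 10.43 kHz.
On the return leg the submarine is a moving observer: f₂ = f₁ · (v + v_e)/v = 10.43 × 1548/1535 ≈ 10.52 kHz.
Equivalently f₂ = f₀ · (v + v_e)/(v − v_e).

10.52 kHz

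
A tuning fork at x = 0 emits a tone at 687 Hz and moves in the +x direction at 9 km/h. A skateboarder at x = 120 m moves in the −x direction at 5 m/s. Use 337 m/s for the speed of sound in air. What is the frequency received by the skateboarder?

9 km/h = 2.5 m/s.
The observer lies on the +x side, so the source is heading toward the observer and the observer is heading toward the source.
Both move, so f' = f · (v + v_o)/(v − v_s).
f' = 687 × (337 + 5)/(337 − 2.5) = 687 × 342/334.5 ≈ 702 Hz.

702 Hz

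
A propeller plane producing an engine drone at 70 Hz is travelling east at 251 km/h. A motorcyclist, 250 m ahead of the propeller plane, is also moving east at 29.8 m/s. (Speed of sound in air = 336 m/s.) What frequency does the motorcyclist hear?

80 Hz

251 km/h = 69.72 m/s.
The motorcyclist is ahead, so the propeller plane is moving toward it while the motorcyclist is moving away from the propeller plane.
Both move, so f' = f · (v − v_o)/(v − v_s).
f' = 70 × (336 − 29.8)/(336 − 69.72) = 70 × 306.2/266.28 ≈ 80 Hz.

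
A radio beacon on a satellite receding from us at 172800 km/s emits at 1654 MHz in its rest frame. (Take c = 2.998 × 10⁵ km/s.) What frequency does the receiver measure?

β = v/c = 172800/299800 = 0.5764.
Relativistic Doppler for frequency: f' = f₀ · √((1 − β)/(1 + β)).
f' = 1654 × √(0.4236/1.5764) = 1654 × 0.51839 ≈ 857.4 MHz.

857.4 MHz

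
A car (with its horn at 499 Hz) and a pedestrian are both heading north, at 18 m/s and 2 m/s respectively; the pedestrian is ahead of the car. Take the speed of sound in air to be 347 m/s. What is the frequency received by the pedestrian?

The pedestrian is ahead, so the car is moving toward it while the pedestrian is moving away from the car.
With source approaching and observer receding, f' = f · (v − v_o)/(v − v_s).
f' = 499 × (347 − 2)/(347 − 18) = 499 × 345/329 ≈ 523 Hz.

523 Hz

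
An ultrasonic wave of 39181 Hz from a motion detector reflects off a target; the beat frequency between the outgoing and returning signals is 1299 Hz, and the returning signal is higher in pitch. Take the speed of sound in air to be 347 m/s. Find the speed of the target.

5.7 m/s

Double Doppler shift off a moving reflector: f₂ = f₀ · (v + u)/(v − u) (u > 0 toward emitter).
Returning signal is higher, so f₂ = f₀ + Δf = 39181 + 1299 = 40480 Hz.
Rearranging, u = v · (f₂ − f₀)/(f₂ + f₀) = 347 × 1299/79661 ≈ 5.7 m/s.
So the target is moving at 5.7 m/s toward the emitter.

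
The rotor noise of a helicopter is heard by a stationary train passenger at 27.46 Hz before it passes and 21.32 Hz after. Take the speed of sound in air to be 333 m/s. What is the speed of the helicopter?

42 m/s

f₁/f₂ = (v + v_s)/(v − v_s), so v_s = v · (f₁ − f₂)/(f₁ + f₂).
v_s = 333 × (27.46 − 21.32)/(27.46 + 21.32) = 333 × 6.14/48.78 ≈ 42 m/s.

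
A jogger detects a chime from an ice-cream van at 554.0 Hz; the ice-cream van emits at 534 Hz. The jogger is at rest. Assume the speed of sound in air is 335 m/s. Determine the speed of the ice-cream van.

12.1 m/s

f' > f, so the ice-cream van is approaching.
f' = f · v/(v − v_s) ⇒ v_s = v · |1 − f/f'|.
v_s = 335 × |1 − 534/554.0| = 335 × 0.0361 ≈ 12.1 m/s.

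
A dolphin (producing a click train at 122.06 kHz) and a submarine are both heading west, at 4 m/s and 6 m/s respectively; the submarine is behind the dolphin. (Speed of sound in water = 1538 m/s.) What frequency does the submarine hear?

122.2 kHz

The submarine is behind, so the dolphin is moving away from it while the submarine is moving toward the dolphin.
Both move, so f' = f · (v + v_o)/(v + v_s).
f' = 122.06 × (1538 + 6)/(1538 + 4) = 122.06 × 1544/1542 ≈ 122.2 kHz.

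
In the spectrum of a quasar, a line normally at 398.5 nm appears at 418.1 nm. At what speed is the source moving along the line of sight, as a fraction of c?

0.048c

λ'/λ₀ = 1.0492 > 1 (redshift), so the source is receding.
λ'/λ₀ = √((1 + β)/(1 − β)) for a receding source ⇒ β = (r² − 1)/(r² + 1) with r = λ'/λ₀.
β = (1.1008 − 1)/(1.1008 + 1) ≈ 0.048.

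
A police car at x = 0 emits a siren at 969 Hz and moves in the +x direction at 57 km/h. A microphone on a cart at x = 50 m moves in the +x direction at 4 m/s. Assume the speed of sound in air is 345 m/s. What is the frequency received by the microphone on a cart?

57 km/h = 15.83 m/s.
The observer lies on the +x side, so the source is heading toward the observer and the observer is heading away from the source.
Both move, so f' = f · (v − v_o)/(v − v_s).
f' = 969 × (345 − 4)/(345 − 15.83) = 969 × 341/329.17 ≈ 1004 Hz.

1004 Hz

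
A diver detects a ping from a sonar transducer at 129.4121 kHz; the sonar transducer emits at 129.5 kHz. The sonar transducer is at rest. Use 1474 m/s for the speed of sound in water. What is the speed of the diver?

f' < f, so the diver is receding.
f' = f · (v − v_o)/v ⇒ v_o = v · |f'/f − 1|.
v_o = 1474 × |129.4121/129.5 − 1| = 1474 × 0.0006788 ≈ 1.00 m/s.

1.00 m/s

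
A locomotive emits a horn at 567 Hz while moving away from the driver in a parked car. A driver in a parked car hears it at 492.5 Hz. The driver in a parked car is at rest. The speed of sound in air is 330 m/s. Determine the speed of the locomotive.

f' = f · v/(v + v_s) ⇒ v_s = v · |1 − f/f'|.
v_s = 330 × |1 − 567/492.5| = 330 × 0.1513 ≈ 50 m/s.

50 m/s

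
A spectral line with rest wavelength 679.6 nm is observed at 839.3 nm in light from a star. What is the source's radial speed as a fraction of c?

0.208

λ'/λ₀ = 1.2350 > 1 (redshift), so the source is receding.
λ'/λ₀ = √((1 + β)/(1 − β)) for a receding source ⇒ β = (r² − 1)/(r² + 1) with r = λ'/λ₀.
β = (1.5252 − 1)/(1.5252 + 1) ≈ 0.208.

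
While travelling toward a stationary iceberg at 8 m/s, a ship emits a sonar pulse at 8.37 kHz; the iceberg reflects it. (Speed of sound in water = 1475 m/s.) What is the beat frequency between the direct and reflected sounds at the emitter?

91 Hz

The iceberg receives the sound from a moving source: f₁ = f₀ · v/(v − v_e) = 8.37 × 1475/1467 ≈ 8.4156 kHz.
On the return leg the ship is a moving observer: f₂ = f₁ · (v + v_e)/v = 8.4156 × 1483/1475 ≈ 8.4613 kHz.
Equivalently f₂ = f₀ · (v + v_e)/(v − v_e).
Beat against the emitted tone (with f₀ = 8370 Hz): |f₂ − f₀| = 2v_e·f₀/(v − v_e) = 2 × 8 × 8370/1467 ≈ 91 Hz.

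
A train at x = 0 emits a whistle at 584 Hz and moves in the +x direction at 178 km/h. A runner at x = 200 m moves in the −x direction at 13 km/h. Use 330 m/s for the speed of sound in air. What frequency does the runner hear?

178 km/h = 49.44 m/s; 13 km/h = 3.611 m/s.
The observer lies on the +x side, so the source is heading toward the observer and the observer is heading toward the source.
With source approaching and observer approaching, f' = f · (v + v_o)/(v − v_s).
f' = 584 × (330 + 3.611)/(330 − 49.44) = 584 × 333.61/280.56 ≈ 694 Hz.

694 Hz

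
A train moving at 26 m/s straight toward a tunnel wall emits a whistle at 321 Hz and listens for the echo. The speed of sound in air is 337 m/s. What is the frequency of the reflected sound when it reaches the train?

375 Hz

The tunnel wall receives the sound from a moving source: f₁ = f₀ · v/(v − v_e) = 321 × 337/311 ≈ 348 Hz.
On the return leg the train is a moving observer: f₂ = f₁ · (v + v_e)/v = 348 × 363/337 ≈ 375 Hz.
Equivalently f₂ = f₀ · (v + v_e)/(v − v_e).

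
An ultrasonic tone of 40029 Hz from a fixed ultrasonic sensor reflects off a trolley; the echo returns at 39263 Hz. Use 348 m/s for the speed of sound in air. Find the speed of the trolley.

Double Doppler shift off a moving reflector: f₂ = f₀ · (v + u)/(v − u) (u > 0 toward emitter).
Rearranging, u = v · (f₂ − f₀)/(f₂ + f₀) = 348 × -766/79292 ≈ -3.4 m/s.
So the trolley is moving at 3.4 m/s away from the emitter.

3.4 m/s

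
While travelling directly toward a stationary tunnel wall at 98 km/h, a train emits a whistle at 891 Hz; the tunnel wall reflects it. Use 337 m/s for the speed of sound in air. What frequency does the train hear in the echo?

98 km/h = 27.22 m/s.
The tunnel wall receives the sound from a moving source: f₁ = f₀ · v/(v − v_e) = 891 × 337/309.78 ≈ 969 Hz.
On the return leg the train is a moving observer: f₂ = f₁ · (v + v_e)/v = 969 × 364.22/337 ≈ 1048 Hz.
Equivalently f₂ = f₀ · (v + v_e)/(v − v_e).

1048 Hz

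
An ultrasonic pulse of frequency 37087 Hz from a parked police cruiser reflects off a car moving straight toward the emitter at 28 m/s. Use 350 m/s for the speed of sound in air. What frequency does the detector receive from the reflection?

The car first receives the wave as a moving observer: f₁ = f₀ · (v + u)/v = 37087 × (350 + 28)/350 ≈ 40054 Hz.
The reflection then acts as a moving source: f₂ = f₁ · v/(v − u) ≈ 43537 Hz.

43537 Hz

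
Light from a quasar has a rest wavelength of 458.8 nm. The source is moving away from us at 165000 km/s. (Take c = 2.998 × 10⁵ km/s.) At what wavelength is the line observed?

851.9 nm

β = v/c = 165000/299800 = 0.5504.
Relativistic Doppler for wavelength: λ' = λ₀ · √((1 + β)/(1 − β)).
λ' = 458.8 × √(1.5504/0.4496) = 458.8 × 1.85690 ≈ 851.9 nm.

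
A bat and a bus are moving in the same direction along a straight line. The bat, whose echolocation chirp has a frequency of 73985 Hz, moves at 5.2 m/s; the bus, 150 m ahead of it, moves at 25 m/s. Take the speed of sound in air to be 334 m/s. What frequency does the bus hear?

The bus is ahead, so the bat is moving toward it while the bus is moving away from the bat.
With source approaching and observer receding, f' = f · (v − v_o)/(v − v_s).
f' = 73985 × (334 − 25)/(334 − 5.2) = 73985 × 309/328.8 ≈ 69530 Hz.

69530 Hz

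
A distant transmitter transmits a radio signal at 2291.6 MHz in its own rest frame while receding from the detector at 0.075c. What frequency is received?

Relativistic Doppler for frequency: f' = f₀ · √((1 − β)/(1 + β)).
f' = 2291.6 × √(0.9250/1.0750) = 2291.6 × 0.92761 ≈ 2125.7 MHz.

2125.7 MHz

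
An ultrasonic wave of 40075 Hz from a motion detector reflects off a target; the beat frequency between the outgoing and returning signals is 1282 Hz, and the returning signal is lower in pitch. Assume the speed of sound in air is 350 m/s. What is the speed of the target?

Double Doppler shift off a moving reflector: f₂ = f₀ · (v + u)/(v − u) (u > 0 toward emitter).
Returning signal is lower, so f₂ = f₀ − Δf = 40075 − 1282 = 38793 Hz.
Rearranging, u = v · (f₂ − f₀)/(f₂ + f₀) = 350 × -1282/78868 ≈ -5.7 m/s.
So the target is moving at 5.7 m/s away from the emitter.

5.7 m/s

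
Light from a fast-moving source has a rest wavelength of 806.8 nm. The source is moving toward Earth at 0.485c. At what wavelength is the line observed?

475.1 nm

Relativistic Doppler for wavelength: λ' = λ₀ · √((1 − β)/(1 + β)).
λ' = 806.8 × √(0.5150/1.4850) = 806.8 × 0.58890 ≈ 475.1 nm.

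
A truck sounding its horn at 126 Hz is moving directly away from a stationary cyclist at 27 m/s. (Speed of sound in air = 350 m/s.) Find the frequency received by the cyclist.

117 Hz

With the source moving away from a stationary observer, f' = f · v/(v + v_s).
f' = 126 × 350/(350 + 27) = 126 × 350/377 ≈ 117 Hz.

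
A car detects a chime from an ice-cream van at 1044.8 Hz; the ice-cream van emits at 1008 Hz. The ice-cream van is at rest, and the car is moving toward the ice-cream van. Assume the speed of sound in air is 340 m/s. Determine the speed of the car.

f' = f · (v + v_o)/v ⇒ v_o = v · |f'/f − 1|.
v_o = 340 × |1044.8/1008 − 1| = 340 × 0.03651 ≈ 12.4 m/s.

12.4 m/s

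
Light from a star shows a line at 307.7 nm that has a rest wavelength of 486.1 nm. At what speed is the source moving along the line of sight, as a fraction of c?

λ'/λ₀ = 0.6330 < 1 (blueshift), so the source is approaching.
λ'/λ₀ = √((1 − β)/(1 + β)) for an approaching source ⇒ β = (1 − r²)/(1 + r²) with r = λ'/λ₀.
β = (1 − 0.4007)/(1 + 0.4007) ≈ 0.428.

0.428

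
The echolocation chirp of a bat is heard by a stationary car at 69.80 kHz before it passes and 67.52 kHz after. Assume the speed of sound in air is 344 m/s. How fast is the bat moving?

f₁/f₂ = (v + v_s)/(v − v_s), so v_s = v · (f₁ − f₂)/(f₁ + f₂).
v_s = 344 × (69.80 − 67.52)/(69.80 + 67.52) = 344 × 2.28/137.32 ≈ 5.7 m/s.

5.7 m/s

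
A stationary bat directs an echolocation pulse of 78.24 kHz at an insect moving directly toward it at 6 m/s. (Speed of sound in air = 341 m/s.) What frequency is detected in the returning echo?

81.0 kHz

The insect first receives the wave as a moving observer: f₁ = f₀ · (v + u)/v = 78.24 × (341 + 6)/341 ≈ 79.6 kHz.
On reflection it acts as a source moving toward the stationary detector: f₂ = f₁ · v/(v − u) = 79.6 × 341/335 ≈ 81.0 kHz.
Equivalently f₂ = f₀ · (v + u)/(v − u).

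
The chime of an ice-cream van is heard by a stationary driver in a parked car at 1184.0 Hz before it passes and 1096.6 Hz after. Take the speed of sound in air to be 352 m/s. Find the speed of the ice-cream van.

f₁/f₂ = (v + v_s)/(v − v_s), so v_s = v · (f₁ − f₂)/(f₁ + f₂).
v_s = 352 × (1184.0 − 1096.6)/(1184.0 + 1096.6) = 352 × 87.4/2280.6 ≈ 13.5 m/s.

13.5 m/s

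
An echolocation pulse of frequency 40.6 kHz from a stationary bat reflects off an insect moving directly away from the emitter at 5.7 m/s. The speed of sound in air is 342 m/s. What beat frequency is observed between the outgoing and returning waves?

1331 Hz

At the insect (a moving observer), f₁ = f₀ · (v − u)/v = 40.6 × 336.3/342 ≈ 39.923 kHz.
The reflection then acts as a moving source: f₂ = f₁ · v/(v + u) ≈ 39.269 kHz.
Beat frequency (with f₀ = 40600 Hz): |f₂ − f₀| = 2u·f₀/(v + u) = 2 × 5.7 × 40600/347.7 ≈ 1331 Hz.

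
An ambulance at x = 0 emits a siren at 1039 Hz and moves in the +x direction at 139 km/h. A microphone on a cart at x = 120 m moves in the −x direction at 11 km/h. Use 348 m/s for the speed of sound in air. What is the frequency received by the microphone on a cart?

1179 Hz

139 km/h = 38.61 m/s; 11 km/h = 3.056 m/s.
The observer lies on the +x side, so the source is heading toward the observer and the observer is heading toward the source.
Both move, so f' = f · (v + v_o)/(v − v_s).
f' = 1039 × (348 + 3.056)/(348 − 38.61) = 1039 × 351.06/309.39 ≈ 1179 Hz.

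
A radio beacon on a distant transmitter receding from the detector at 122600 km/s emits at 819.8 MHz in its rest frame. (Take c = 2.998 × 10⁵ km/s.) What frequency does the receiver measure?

531.0 MHz

β = v/c = 122600/299800 = 0.4089.
Relativistic Doppler for frequency: f' = f₀ · √((1 − β)/(1 + β)).
f' = 819.8 × √(0.5911/1.4089) = 819.8 × 0.64769 ≈ 531.0 MHz.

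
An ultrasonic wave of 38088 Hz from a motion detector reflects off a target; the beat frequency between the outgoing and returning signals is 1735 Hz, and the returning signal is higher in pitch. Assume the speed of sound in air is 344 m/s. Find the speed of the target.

Double Doppler shift off a moving reflector: f₂ = f₀ · (v + u)/(v − u) (u > 0 toward emitter).
Returning signal is higher, so f₂ = f₀ + Δf = 38088 + 1735 = 39823 Hz.
Rearranging, u = v · (f₂ − f₀)/(f₂ + f₀) = 344 × 1735/77911 ≈ 7.7 m/s.
So the target is moving at 7.7 m/s toward the emitter.

7.7 m/s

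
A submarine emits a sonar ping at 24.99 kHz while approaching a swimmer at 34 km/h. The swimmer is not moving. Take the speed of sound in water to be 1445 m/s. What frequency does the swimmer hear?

34 km/h = 9.444 m/s.
Moving source, stationary observer: f' = f · v/(v − v_s) since the source is approaching.
f' = 24.99 × 1445/(1445 − 9.444) = 24.99 × 1445/1436 ≈ 25.2 kHz.

25.2 kHz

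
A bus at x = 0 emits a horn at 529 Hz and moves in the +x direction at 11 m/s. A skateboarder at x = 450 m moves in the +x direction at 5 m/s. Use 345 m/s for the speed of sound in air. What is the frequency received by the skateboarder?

The observer lies on the +x side, so the source is heading toward the observer and the observer is heading away from the source.
General Doppler shift: f' = f · (v − v_o)/(v − v_s).
f' = 529 × (345 − 5)/(345 − 11) = 529 × 340/334 ≈ 539 Hz.

539 Hz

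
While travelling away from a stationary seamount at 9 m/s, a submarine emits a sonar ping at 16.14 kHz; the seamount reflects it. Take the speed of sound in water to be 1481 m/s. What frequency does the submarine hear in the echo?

15.95 kHz

The seamount receives the sound from a moving source: f₁ = f₀ · v/(v + v_e) = 16.14 × 1481/1490 ≈ 16.04 kHz.
On the return leg the submarine is a moving observer: f₂ = f₁ · (v − v_e)/v = 16.04 × 1472/1481 ≈ 15.95 kHz.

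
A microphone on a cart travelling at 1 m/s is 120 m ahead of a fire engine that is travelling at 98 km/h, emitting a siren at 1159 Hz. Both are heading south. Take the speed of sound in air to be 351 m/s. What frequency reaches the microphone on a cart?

1253 Hz

98 km/h = 27.22 m/s.
The microphone on a cart is ahead, so the fire engine is moving toward it while the microphone on a cart is moving away from the fire engine.
With source approaching and observer receding, f' = f · (v − v_o)/(v − v_s).
f' = 1159 × (351 − 1)/(351 − 27.22) = 1159 × 350/323.78 ≈ 1253 Hz.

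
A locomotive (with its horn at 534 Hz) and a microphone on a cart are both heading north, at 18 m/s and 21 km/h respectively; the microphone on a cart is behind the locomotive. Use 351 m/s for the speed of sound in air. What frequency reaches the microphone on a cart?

516 Hz

21 km/h = 5.833 m/s.
The microphone on a cart is behind, so the locomotive is moving away from it while the microphone on a cart is moving toward the locomotive.
With source receding and observer approaching, f' = f · (v + v_o)/(v + v_s).
f' = 534 × (351 + 5.833)/(351 + 18) = 534 × 356.83/369 ≈ 516 Hz.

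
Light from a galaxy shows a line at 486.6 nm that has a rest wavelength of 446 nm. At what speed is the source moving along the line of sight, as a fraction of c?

0.087c

λ'/λ₀ = 1.0910 > 1 (redshift), so the source is receding.
λ'/λ₀ = √((1 + β)/(1 − β)) for a receding source ⇒ β = (r² − 1)/(r² + 1) with r = λ'/λ₀.
β = (1.1903 − 1)/(1.1903 + 1) ≈ 0.087.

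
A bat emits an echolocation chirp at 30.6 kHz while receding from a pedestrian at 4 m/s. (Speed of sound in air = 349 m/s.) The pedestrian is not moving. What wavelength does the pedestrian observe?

1.2 cm

With the source moving away from a stationary observer, f' = f · v/(v + v_s).
f' = 30.6 × 349/(349 + 4) ≈ 30.3 kHz.
λ' = v/f' = 349/30253.3 ≈ 1.2 cm.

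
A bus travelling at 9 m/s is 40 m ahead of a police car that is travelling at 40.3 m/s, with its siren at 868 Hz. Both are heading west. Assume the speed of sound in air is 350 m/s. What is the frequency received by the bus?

956 Hz

The bus is ahead, so the police car is moving toward it while the bus is moving away from the police car.
Both move, so f' = f · (v − v_o)/(v − v_s).
f' = 868 × (350 − 9)/(350 − 40.3) = 868 × 341/309.7 ≈ 956 Hz.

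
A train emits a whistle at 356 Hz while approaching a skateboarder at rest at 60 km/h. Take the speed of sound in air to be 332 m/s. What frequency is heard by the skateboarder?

60 km/h = 16.67 m/s.
With the source moving toward a stationary observer, f' = f · v/(v − v_s).
f' = 356 × 332/(332 − 16.67) = 356 × 332/315.3 ≈ 375 Hz.

375 Hz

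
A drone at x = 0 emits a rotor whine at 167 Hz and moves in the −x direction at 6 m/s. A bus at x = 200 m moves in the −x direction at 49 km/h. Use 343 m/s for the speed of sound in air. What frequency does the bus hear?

171 Hz

49 km/h = 13.61 m/s.
The observer lies on the +x side, so the source is heading away from the observer and the observer is heading toward the source.
General Doppler shift: f' = f · (v + v_o)/(v + v_s).
f' = 167 × (343 + 13.61)/(343 + 6) = 167 × 356.61/349 ≈ 171 Hz.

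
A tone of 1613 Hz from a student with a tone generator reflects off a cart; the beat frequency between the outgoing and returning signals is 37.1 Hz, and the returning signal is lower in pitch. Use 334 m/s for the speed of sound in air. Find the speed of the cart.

Double Doppler shift off a moving reflector: f₂ = f₀ · (v + u)/(v − u) (u > 0 toward emitter).
Returning signal is lower, so f₂ = f₀ − Δf = 1613 − 37.1 = 1575.9 Hz.
Rearranging, u = v · (f₂ − f₀)/(f₂ + f₀) = 334 × -37.1/3188.9 ≈ -3.9 m/s.
So the cart is moving at 3.9 m/s away from the emitter.

3.9 m/s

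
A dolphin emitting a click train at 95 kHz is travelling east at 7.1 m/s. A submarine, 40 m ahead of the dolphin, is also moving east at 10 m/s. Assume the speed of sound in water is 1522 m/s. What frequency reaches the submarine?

94.8 kHz

The submarine is ahead, so the dolphin is moving toward it while the submarine is moving away from the dolphin.
General Doppler shift: f' = f · (v − v_o)/(v − v_s).
f' = 95 × (1522 − 10)/(1522 − 7.1) = 95 × 1512/1514.9 ≈ 94.8 kHz.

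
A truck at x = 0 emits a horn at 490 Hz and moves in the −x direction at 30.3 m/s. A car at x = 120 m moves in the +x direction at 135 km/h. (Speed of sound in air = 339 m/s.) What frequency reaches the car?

400 Hz

135 km/h = 37.5 m/s.
The observer lies on the +x side, so the source is heading away from the observer and the observer is heading away from the source.
General Doppler shift: f' = f · (v − v_o)/(v + v_s).
f' = 490 × (339 − 37.5)/(339 + 30.3) = 490 × 301.5/369.3 ≈ 400 Hz.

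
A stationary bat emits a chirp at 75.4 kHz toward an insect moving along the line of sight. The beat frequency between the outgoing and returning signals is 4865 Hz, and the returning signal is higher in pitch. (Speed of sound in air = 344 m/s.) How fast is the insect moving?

Double Doppler shift off a moving reflector: f₂ = f₀ · (v + u)/(v − u) (u > 0 toward emitter).
Returning signal is higher, so f₂ = f₀ + Δf = 75400 + 4865 = 80265 Hz.
Rearranging, u = v · (f₂ − f₀)/(f₂ + f₀) = 344 × 4865/155665 ≈ 10.8 m/s.
So the insect is moving at 10.8 m/s toward the emitter.

10.8 m/s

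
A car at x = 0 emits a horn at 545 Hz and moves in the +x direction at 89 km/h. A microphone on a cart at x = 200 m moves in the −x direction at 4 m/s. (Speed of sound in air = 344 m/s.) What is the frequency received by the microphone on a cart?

89 km/h = 24.72 m/s.
The observer lies on the +x side, so the source is heading toward the observer and the observer is heading toward the source.
General Doppler shift: f' = f · (v + v_o)/(v − v_s).
f' = 545 × (344 + 4)/(344 − 24.72) = 545 × 348/319.28 ≈ 594 Hz.

594 Hz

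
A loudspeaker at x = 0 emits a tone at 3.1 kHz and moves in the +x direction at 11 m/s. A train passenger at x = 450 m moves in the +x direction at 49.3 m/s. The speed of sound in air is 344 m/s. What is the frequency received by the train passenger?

2.74 kHz

The observer lies on the +x side, so the source is heading toward the observer and the observer is heading away from the source.
General Doppler shift: f' = f · (v − v_o)/(v − v_s).
f' = 3.1 × (344 − 49.3)/(344 − 11) = 3.1 × 294.7/333 ≈ 2.74 kHz.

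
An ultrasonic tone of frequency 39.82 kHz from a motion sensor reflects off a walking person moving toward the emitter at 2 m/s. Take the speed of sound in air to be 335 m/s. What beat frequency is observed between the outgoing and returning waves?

At the walking person (a moving observer), f₁ = f₀ · (v + u)/v = 39.82 × 337/335 ≈ 40.058 kHz.
On reflection it acts as a source moving toward the stationary detector: f₂ = f₁ · v/(v − u) = 40.058 × 335/333 ≈ 40.298 kHz.
Beat frequency (with f₀ = 39820 Hz): |f₂ − f₀| = 2u·f₀/(v − u) = 2 × 2 × 39820/333 ≈ 478 Hz.

478 Hz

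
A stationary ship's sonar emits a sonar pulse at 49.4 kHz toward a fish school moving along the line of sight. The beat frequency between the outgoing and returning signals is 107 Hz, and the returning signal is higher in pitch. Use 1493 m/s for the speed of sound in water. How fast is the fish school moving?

1.62 m/s

Double Doppler shift off a moving reflector: f₂ = f₀ · (v + u)/(v − u) (u > 0 toward emitter).
Returning signal is higher, so f₂ = f₀ + Δf = 49400 + 107 = 49507 Hz.
Rearranging, u = v · (f₂ − f₀)/(f₂ + f₀) = 1493 × 107/98907 ≈ 1.62 m/s.
So the fish school is moving at 1.62 m/s toward the emitter.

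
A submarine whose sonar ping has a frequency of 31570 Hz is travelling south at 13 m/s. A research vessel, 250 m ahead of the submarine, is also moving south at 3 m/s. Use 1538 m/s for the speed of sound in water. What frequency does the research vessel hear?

31777 Hz

The research vessel is ahead, so the submarine is moving toward it while the research vessel is moving away from the submarine.
Both move, so f' = f · (v − v_o)/(v − v_s).
f' = 31570 × (1538 − 3)/(1538 − 13) = 31570 × 1535/1525 ≈ 31777 Hz.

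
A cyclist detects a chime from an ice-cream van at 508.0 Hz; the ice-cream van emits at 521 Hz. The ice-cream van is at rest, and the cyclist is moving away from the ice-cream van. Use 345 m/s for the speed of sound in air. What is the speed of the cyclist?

f' = f · (v − v_o)/v ⇒ v_o = v · |f'/f − 1|.
v_o = 345 × |508.0/521 − 1| = 345 × 0.02495 ≈ 8.6 m/s.

8.6 m/s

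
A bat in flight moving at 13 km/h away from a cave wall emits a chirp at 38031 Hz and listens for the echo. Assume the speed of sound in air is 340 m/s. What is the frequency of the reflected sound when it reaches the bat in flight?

37232 Hz

13 km/h = 3.611 m/s.
The cave wall receives the sound from a moving source: f₁ = f₀ · v/(v + v_e) = 38031 × 340/343.61 ≈ 37631 Hz.
On the return leg the bat in flight is a moving observer: f₂ = f₁ · (v − v_e)/v = 37631 × 336.39/340 ≈ 37232 Hz.
Equivalently f₂ = f₀ · (v − v_e)/(v + v_e).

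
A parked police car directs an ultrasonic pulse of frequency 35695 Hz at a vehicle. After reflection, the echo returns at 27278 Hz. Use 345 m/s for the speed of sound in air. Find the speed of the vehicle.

Double Doppler shift off a moving reflector: f₂ = f₀ · (v + u)/(v − u) (u > 0 toward emitter).
Rearranging, u = v · (f₂ − f₀)/(f₂ + f₀) = 345 × -8417/62973 ≈ -46 m/s.
So the vehicle is moving at 46 m/s away from the emitter.

46 m/s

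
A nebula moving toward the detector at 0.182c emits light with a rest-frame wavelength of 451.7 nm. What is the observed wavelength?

Relativistic Doppler for wavelength: λ' = λ₀ · √((1 − β)/(1 + β)).
λ' = 451.7 × √(0.8180/1.1820) = 451.7 × 0.83189 ≈ 375.8 nm.

375.8 nm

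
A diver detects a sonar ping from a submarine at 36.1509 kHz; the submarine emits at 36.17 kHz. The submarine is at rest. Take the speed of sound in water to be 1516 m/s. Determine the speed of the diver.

0.80 m/s

f' < f, so the diver is receding.
f' = f · (v − v_o)/v ⇒ v_o = v · |f'/f − 1|.
v_o = 1516 × |36.1509/36.17 − 1| = 1516 × 0.0005281 ≈ 0.80 m/s.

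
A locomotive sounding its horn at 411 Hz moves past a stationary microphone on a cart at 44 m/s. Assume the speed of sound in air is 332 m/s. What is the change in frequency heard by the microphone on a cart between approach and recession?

111 Hz

Approaching: f₁ = f · v/(v − v_s) = 411 × 332/288 ≈ 474 Hz.
Receding: f₂ = f · v/(v + v_s) = 411 × 332/376 ≈ 363 Hz.
Drop: f₁ − f₂ = 2f·v·v_s/(v² − v_s²) = 2 × 411 × 332 × 44/(332² − 44²) ≈ 111 Hz.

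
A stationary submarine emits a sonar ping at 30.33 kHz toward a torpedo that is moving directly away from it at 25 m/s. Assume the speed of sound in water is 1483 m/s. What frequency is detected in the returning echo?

29.3 kHz

At the torpedo (a moving observer), f₁ = f₀ · (v − u)/v = 30.33 × 1458/1483 ≈ 29.8 kHz.
The reflection then acts as a moving source: f₂ = f₁ · v/(v + u) ≈ 29.3 kHz.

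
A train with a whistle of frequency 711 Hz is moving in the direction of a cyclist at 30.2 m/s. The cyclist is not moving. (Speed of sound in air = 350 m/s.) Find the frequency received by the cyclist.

Only the source moves, toward the listener, so f' = f · v/(v − v_s).
f' = 711 × 350/(350 − 30.2) = 711 × 350/319.8 ≈ 778 Hz.

778 Hz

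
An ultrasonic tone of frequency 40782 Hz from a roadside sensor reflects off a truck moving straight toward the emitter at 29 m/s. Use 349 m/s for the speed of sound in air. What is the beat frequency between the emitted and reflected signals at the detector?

7392 Hz

The truck first receives the wave as a moving observer: f₁ = f₀ · (v + u)/v = 40782 × (349 + 29)/349 ≈ 44171 Hz.
The reflection then acts as a moving source: f₂ = f₁ · v/(v − u) ≈ 48174 Hz.
Equivalently f₂ = f₀ · (v + u)/(v − u).
Beat frequency: |f₂ − f₀| = 2u·f₀/(v − u) = 2 × 29 × 40782/320 ≈ 7392 Hz.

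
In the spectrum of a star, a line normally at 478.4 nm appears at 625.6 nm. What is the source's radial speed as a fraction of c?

0.262

λ'/λ₀ = 1.3077 > 1 (redshift), so the source is receding.
λ'/λ₀ = √((1 + β)/(1 − β)) for a receding source ⇒ β = (r² − 1)/(r² + 1) with r = λ'/λ₀.
β = (1.7101 − 1)/(1.7101 + 1) ≈ 0.262.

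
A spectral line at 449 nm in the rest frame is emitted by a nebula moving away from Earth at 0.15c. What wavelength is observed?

Relativistic Doppler for wavelength: λ' = λ₀ · √((1 + β)/(1 − β)).
λ' = 449 × √(1.1500/0.8500) = 449 × 1.16316 ≈ 522.3 nm.

522.3 nm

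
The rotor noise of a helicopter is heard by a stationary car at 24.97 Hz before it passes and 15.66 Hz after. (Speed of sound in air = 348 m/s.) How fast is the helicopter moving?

80 m/s

f₁/f₂ = (v + v_s)/(v − v_s), so v_s = v · (f₁ − f₂)/(f₁ + f₂).
v_s = 348 × (24.97 − 15.66)/(24.97 + 15.66) = 348 × 9.31/40.63 ≈ 80 m/s.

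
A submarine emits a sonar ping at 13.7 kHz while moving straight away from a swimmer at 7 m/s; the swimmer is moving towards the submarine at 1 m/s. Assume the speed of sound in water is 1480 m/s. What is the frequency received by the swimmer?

With source receding and observer approaching, f' = f · (v + v_o)/(v + v_s).
f' = 13.7 × (1480 + 1)/(1480 + 7) = 13.7 × 1481/1487 ≈ 13.64 kHz.

13.64 kHz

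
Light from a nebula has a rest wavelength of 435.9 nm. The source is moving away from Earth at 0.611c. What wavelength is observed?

887.1 nm

Relativistic Doppler for wavelength: λ' = λ₀ · √((1 + β)/(1 − β)).
λ' = 435.9 × √(1.6110/0.3890) = 435.9 × 2.03504 ≈ 887.1 nm.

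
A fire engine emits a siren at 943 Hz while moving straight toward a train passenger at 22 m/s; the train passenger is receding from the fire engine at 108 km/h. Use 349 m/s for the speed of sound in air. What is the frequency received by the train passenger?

920 Hz

108 km/h = 30 m/s.
General Doppler shift: f' = f · (v − v_o)/(v − v_s).
f' = 943 × (349 − 30)/(349 − 22) = 943 × 319/327 ≈ 920 Hz.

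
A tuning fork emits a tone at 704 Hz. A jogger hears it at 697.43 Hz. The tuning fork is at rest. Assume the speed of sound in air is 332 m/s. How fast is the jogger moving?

3.1 m/s

f' < f, so the jogger is receding.
f' = f · (v − v_o)/v ⇒ v_o = v · |f'/f − 1|.
v_o = 332 × |697.43/704 − 1| = 332 × 0.009332 ≈ 3.1 m/s.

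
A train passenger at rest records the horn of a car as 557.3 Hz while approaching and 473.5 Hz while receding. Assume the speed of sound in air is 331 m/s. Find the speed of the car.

27 m/s

f₁/f₂ = (v + v_s)/(v − v_s), so v_s = v · (f₁ − f₂)/(f₁ + f₂).
v_s = 331 × (557.3 − 473.5)/(557.3 + 473.5) = 331 × 83.8/1030.8 ≈ 27 m/s.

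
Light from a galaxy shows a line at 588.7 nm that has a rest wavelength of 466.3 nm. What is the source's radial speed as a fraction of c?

λ'/λ₀ = 1.2625 > 1 (redshift), so the source is receding.
λ'/λ₀ = √((1 + β)/(1 − β)) for a receding source ⇒ β = (r² − 1)/(r² + 1) with r = λ'/λ₀.
β = (1.5939 − 1)/(1.5939 + 1) ≈ 0.229.

0.229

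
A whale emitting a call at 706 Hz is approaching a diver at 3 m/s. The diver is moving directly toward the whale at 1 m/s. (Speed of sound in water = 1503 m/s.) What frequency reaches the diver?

708 Hz

With source approaching and observer approaching, f' = f · (v + v_o)/(v − v_s).
f' = 706 × (1503 + 1)/(1503 − 3) = 706 × 1504/1500 ≈ 708 Hz.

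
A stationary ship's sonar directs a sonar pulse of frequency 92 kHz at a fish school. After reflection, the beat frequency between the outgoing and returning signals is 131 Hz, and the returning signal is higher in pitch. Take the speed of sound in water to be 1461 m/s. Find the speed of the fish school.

Double Doppler shift off a moving reflector: f₂ = f₀ · (v + u)/(v − u) (u > 0 toward emitter).
Returning signal is higher, so f₂ = f₀ + Δf = 92000 + 131 = 92131 Hz.
Rearranging, u = v · (f₂ − f₀)/(f₂ + f₀) = 1461 × 131/184131 ≈ 1.04 m/s.
So the fish school is moving at 1.04 m/s toward the emitter.

1.04 m/s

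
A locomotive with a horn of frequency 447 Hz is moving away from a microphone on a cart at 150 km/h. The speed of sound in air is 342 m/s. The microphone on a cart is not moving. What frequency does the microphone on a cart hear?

150 km/h = 41.67 m/s.
Moving source, stationary observer: f' = f · v/(v + v_s) since the source is receding.
f' = 447 × 342/(342 + 41.67) = 447 × 342/383.7 ≈ 398 Hz.

398 Hz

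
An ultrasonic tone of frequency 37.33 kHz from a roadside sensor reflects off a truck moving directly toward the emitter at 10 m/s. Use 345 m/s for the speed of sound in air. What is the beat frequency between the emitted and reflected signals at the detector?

The truck first receives the wave as a moving observer: f₁ = f₀ · (v + u)/v = 37.33 × (345 + 10)/345 ≈ 38.41 kHz.
The reflection then acts as a moving source: f₂ = f₁ · v/(v − u) ≈ 39.56 kHz.
Beat frequency (with f₀ = 37330 Hz): |f₂ − f₀| = 2u·f₀/(v − u) = 2 × 10 × 37330/335 ≈ 2229 Hz.

2229 Hz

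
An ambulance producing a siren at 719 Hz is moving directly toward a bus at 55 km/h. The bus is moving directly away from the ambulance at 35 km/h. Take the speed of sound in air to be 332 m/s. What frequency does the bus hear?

55 km/h = 15.28 m/s; 35 km/h = 9.722 m/s.
General Doppler shift: f' = f · (v − v_o)/(v − v_s).
f' = 719 × (332 − 9.722)/(332 − 15.28) = 719 × 322.28/316.72 ≈ 732 Hz.

732 Hz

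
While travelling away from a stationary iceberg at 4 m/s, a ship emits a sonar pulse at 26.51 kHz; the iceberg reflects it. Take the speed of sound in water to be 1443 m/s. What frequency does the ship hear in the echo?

26.4 kHz

The iceberg receives the sound from a moving source: f₁ = f₀ · v/(v + v_e) = 26.51 × 1443/1447 ≈ 26.4 kHz.
On the return leg the ship is a moving observer: f₂ = f₁ · (v − v_e)/v = 26.4 × 1439/1443 ≈ 26.4 kHz.
Equivalently f₂ = f₀ · (v − v_e)/(v + v_e).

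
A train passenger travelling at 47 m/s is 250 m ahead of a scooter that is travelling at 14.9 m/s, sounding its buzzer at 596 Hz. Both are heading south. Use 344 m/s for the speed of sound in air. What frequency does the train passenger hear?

538 Hz

The train passenger is ahead, so the scooter is moving toward it while the train passenger is moving away from the scooter.
With source approaching and observer receding, f' = f · (v − v_o)/(v − v_s).
f' = 596 × (344 − 47)/(344 − 14.9) = 596 × 297/329.1 ≈ 538 Hz.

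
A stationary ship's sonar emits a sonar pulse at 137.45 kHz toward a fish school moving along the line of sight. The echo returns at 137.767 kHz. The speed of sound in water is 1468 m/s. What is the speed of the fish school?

1.69 m/s

Double Doppler shift off a moving reflector: f₂ = f₀ · (v + u)/(v − u) (u > 0 toward emitter).
Rearranging, u = v · (f₂ − f₀)/(f₂ + f₀) = 1468 × 0.317/275.217 ≈ 1.69 m/s.
So the fish school is moving at 1.69 m/s toward the emitter.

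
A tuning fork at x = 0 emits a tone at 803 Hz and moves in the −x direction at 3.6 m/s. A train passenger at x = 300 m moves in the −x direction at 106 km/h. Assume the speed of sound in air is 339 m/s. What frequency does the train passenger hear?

864 Hz

106 km/h = 29.44 m/s.
The observer lies on the +x side, so the source is heading away from the observer and the observer is heading toward the source.
With source receding and observer approaching, f' = f · (v + v_o)/(v + v_s).
f' = 803 × (339 + 29.44)/(339 + 3.6) = 803 × 368.44/342.6 ≈ 864 Hz.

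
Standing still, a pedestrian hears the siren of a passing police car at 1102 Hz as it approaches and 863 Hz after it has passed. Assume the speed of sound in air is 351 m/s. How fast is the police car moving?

43 m/s

f₁/f₂ = (v + v_s)/(v − v_s), so v_s = v · (f₁ − f₂)/(f₁ + f₂).
v_s = 351 × (1102 − 863)/(1102 + 863) = 351 × 239/1965 ≈ 43 m/s.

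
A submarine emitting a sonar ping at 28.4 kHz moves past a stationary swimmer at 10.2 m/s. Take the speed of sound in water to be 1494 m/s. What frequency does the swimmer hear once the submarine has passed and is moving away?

Receding: f₂ = f · v/(v + v_s) = 28.4 × 1494/1504.2 ≈ 28.2 kHz.

28.2 kHz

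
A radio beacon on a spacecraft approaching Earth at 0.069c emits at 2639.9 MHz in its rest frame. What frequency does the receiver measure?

2828.8 MHz

Relativistic Doppler for frequency: f' = f₀ · √((1 + β)/(1 − β)).
f' = 2639.9 × √(1.0690/0.9310) = 2639.9 × 1.07155 ≈ 2828.8 MHz.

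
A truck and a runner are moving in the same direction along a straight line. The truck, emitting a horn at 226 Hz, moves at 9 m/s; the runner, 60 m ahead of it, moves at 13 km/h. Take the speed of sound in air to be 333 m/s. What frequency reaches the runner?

230 Hz

13 km/h = 3.611 m/s.
The runner is ahead, so the truck is moving toward it while the runner is moving away from the truck.
With source approaching and observer receding, f' = f · (v − v_o)/(v − v_s).
f' = 226 × (333 − 3.611)/(333 − 9) = 226 × 329.39/324 ≈ 230 Hz.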